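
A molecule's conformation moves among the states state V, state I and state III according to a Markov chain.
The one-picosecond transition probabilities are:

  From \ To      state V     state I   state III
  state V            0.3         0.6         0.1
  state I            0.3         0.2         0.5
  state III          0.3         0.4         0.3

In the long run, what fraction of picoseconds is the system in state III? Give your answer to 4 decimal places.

0.3167

Let the stationary distribution be π with π = πP and π_1 + π_2 + π_3 = 1.
π_1 = 0.3·π_1 + 0.3·π_2 + 0.3·π_3
π_2 = 0.6·π_1 + 0.2·π_2 + 0.4·π_3
Solving with the normalization constraint gives π = (0.3000, 0.3833, 0.3167).
So the stationary probability of state III is 0.3167.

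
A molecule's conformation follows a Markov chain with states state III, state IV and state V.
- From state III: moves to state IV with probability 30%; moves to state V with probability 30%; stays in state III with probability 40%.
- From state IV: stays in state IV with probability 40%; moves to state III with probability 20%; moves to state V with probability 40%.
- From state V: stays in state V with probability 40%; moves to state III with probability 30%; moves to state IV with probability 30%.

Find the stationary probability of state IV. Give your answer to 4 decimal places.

Let the stationary distribution be π with π = πP and π_1 + π_2 + π_3 = 1.
π_1 = 0.4·π_1 + 0.2·π_2 + 0.3·π_3
π_2 = 0.3·π_1 + 0.4·π_2 + 0.3·π_3
Solving with the normalization constraint gives π = (0.2963, 0.3333, 0.3704).
So the stationary probability of state IV is 0.3333.

0.3333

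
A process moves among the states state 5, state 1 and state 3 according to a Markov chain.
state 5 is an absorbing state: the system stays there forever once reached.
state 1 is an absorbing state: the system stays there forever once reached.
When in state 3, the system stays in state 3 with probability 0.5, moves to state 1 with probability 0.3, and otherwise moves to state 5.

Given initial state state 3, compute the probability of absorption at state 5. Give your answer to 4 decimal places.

0.4000

Let h(s) be the probability of absorption at state 5 starting from transient state s. Then h(state 5) = 1 and h(state 1) = 0. By first-step analysis:
h(state 3) = 0.2·1 + 0.3·0 + 0.5·h(state 3)
Solving: h(state 3) = 0.4000.
Starting from state 3, the probability is 0.4000.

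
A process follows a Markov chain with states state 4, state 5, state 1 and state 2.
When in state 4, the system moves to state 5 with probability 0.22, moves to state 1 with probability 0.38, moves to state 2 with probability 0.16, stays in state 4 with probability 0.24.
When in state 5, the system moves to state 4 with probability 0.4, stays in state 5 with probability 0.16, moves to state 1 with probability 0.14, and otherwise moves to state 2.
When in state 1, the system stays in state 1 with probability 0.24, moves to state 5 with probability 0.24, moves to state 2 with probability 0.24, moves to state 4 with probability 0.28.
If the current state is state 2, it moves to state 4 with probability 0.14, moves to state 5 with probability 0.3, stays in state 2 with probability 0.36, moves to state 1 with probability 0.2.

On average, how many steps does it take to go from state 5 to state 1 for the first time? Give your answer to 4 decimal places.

4.4548

Let t(s) be the expected number of steps to first reach state 1 from state s, with t(state 1) = 0. Conditioning on the first step:
t(state 4) = 1 + 0.24·t(state 4) + 0.22·t(state 5) + 0.16·t(state 2)
t(state 5) = 1 + 0.4·t(state 4) + 0.16·t(state 5) + 0.3·t(state 2)
t(state 2) = 1 + 0.14·t(state 4) + 0.3·t(state 5) + 0.36·t(state 2)
Solving: t(state 4) = 3.5368, t(state 5) = 4.4548, t(state 2) = 4.4243.
Expected steps from state 5 to state 1: 4.4548.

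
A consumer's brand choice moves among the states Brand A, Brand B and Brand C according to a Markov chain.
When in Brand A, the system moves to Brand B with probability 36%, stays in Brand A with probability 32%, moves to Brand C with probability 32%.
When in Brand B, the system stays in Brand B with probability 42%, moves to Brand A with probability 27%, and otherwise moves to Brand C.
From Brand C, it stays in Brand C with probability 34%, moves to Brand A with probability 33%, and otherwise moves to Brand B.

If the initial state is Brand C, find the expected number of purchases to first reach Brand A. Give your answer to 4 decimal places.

Let t(s) be the expected number of purchases to first reach Brand A from state s, with t(Brand A) = 0. Conditioning on the first purchase:
t(Brand B) = 1 + 0.42·t(Brand B) + 0.31·t(Brand C)
t(Brand C) = 1 + 0.33·t(Brand B) + 0.34·t(Brand C)
Solving: t(Brand B) = 3.4581, t(Brand C) = 3.2442.
Expected purchases from Brand C to Brand A: 3.2442.

3.2442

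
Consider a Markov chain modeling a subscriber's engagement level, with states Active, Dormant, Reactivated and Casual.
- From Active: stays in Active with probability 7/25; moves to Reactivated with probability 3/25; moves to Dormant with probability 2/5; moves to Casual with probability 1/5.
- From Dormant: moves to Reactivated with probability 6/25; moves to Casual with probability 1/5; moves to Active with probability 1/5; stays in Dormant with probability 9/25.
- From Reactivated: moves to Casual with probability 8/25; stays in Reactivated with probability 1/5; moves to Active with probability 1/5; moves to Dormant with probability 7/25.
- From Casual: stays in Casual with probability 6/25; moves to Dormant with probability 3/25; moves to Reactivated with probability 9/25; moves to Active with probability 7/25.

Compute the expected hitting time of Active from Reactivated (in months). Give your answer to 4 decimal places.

Let t(s) be the expected number of months to first reach Active from state s, with t(Active) = 0. Conditioning on the first month:
t(Dormant) = 1 + 0.36·t(Dormant) + 0.24·t(Reactivated) + 0.2·t(Casual)
t(Reactivated) = 1 + 0.28·t(Dormant) + 0.2·t(Reactivated) + 0.32·t(Casual)
t(Casual) = 1 + 0.12·t(Dormant) + 0.36·t(Reactivated) + 0.24·t(Casual)
Solving: t(Dormant) = 4.5610, t(Reactivated) = 4.5165, t(Casual) = 4.1753.
Expected months from Reactivated to Active: 4.5165.

4.5165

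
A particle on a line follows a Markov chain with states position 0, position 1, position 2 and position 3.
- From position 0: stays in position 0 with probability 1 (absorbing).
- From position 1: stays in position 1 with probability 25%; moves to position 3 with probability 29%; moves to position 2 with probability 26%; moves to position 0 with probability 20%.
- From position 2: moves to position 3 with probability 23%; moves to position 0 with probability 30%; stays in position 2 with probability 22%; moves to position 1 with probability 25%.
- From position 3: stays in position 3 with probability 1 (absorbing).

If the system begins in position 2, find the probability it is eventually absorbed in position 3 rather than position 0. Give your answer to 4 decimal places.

0.4712

Let h(s) be the probability of absorption at position 3 starting from transient state s. Then h(position 3) = 1 and h(position 0) = 0. By first-step analysis:
h(position 1) = 0.2·0 + 0.25·h(position 1) + 0.26·h(position 2) + 0.29·1
h(position 2) = 0.3·0 + 0.25·h(position 1) + 0.22·h(position 2) + 0.23·1
Solving: h(position 1) = 0.5500, h(position 2) = 0.4712.
Starting from position 2, the probability is 0.4712.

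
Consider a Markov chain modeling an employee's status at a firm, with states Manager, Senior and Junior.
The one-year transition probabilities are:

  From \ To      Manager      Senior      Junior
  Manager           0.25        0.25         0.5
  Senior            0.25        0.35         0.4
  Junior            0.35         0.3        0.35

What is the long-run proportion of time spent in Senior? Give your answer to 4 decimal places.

0.3005

Let the stationary distribution be π with π = πP and π_1 + π_2 + π_3 = 1.
π_1 = 0.25·π_1 + 0.25·π_2 + 0.35·π_3
π_2 = 0.25·π_1 + 0.35·π_2 + 0.3·π_3
Solving with the normalization constraint gives π = (0.2909, 0.3005, 0.4087).
So the stationary probability of Senior is 0.3005.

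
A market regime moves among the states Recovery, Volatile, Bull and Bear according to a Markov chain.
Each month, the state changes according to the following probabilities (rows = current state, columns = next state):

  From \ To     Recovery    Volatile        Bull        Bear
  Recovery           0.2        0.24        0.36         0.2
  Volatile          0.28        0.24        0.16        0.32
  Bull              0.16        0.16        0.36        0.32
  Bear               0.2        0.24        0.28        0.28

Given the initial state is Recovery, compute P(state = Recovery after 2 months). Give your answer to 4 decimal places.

0.2048

Propagate the distribution vector 2 months from Recovery.
After 0 months: (1.0000, 0.0000, 0.0000, 0.0000)
After 1 month: (0.2000, 0.2400, 0.3600, 0.2000)
After 2 months: (0.2048, 0.2112, 0.2960, 0.2880)
P(in Recovery after 2 months) = 0.2048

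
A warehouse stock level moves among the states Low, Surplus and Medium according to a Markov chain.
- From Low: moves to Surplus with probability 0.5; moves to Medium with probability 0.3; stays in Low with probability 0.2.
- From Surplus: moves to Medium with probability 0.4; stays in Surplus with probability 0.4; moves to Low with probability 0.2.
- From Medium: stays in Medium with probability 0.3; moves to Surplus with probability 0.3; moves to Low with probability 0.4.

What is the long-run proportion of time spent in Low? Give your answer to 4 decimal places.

0.2679

Let the stationary distribution be π with π = πP and π_1 + π_2 + π_3 = 1.
π_1 = 0.2·π_1 + 0.2·π_2 + 0.4·π_3
π_2 = 0.5·π_1 + 0.4·π_2 + 0.3·π_3
Solving with the normalization constraint gives π = (0.2679, 0.3929, 0.3393).
So the stationary probability of Low is 0.2679.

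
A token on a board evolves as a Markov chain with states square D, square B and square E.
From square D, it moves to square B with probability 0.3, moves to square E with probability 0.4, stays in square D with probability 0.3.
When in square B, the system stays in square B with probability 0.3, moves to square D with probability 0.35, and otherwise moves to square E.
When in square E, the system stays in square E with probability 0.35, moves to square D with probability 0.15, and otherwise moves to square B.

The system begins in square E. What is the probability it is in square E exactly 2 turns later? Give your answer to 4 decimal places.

0.3575

Sum over the intermediate state after 1 turn:
P = P(square E→square D)·P(square D→square E) + P(square E→square B)·P(square B→square E) + P(square E→square E)·P(square E→square E)
  = 0.15×0.4 + 0.5×0.35 + 0.35×0.35
  = 0.0600 + 0.1750 + 0.1225 = 0.3575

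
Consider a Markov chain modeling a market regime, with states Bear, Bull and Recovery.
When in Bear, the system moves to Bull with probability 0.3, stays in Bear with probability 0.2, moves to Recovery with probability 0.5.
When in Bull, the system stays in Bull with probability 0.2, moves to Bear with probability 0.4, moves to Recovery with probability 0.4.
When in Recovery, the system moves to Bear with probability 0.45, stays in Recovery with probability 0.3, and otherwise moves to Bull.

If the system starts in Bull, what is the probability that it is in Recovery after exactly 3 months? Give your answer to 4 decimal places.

0.3940

Propagate the distribution vector 3 months from Bull.
After 0 months: (0.0000, 1.0000, 0.0000)
After 1 month: (0.4000, 0.2000, 0.4000)
After 2 months: (0.3400, 0.2600, 0.4000)
After 3 months: (0.3520, 0.2540, 0.3940)
P(in Recovery after 3 months) = 0.3940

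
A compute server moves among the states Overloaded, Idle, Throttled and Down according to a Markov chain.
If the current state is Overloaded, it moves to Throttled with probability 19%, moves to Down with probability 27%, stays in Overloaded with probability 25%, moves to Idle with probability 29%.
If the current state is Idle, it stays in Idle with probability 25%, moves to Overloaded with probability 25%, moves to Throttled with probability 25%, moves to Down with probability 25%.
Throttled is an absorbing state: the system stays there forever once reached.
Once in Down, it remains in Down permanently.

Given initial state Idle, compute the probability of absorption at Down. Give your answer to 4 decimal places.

0.5204

Let h(s) be the probability of absorption at Down starting from transient state s. Then h(Down) = 1 and h(Throttled) = 0. By first-step analysis:
h(Overloaded) = 0.25·h(Overloaded) + 0.29·h(Idle) + 0.19·0 + 0.27·1
h(Idle) = 0.25·h(Overloaded) + 0.25·h(Idle) + 0.25·0 + 0.25·1
Solving: h(Overloaded) = 0.5612, h(Idle) = 0.5204.
Starting from Idle, the probability is 0.5204.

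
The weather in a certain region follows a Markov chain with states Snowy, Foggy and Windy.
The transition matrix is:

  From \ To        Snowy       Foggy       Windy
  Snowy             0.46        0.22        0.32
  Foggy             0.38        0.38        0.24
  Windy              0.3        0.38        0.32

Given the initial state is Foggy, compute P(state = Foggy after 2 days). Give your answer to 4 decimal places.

Sum over the intermediate state after 1 day:
P = P(Foggy→Snowy)·P(Snowy→Foggy) + P(Foggy→Foggy)·P(Foggy→Foggy) + P(Foggy→Windy)·P(Windy→Foggy)
  = 0.38×0.22 + 0.38×0.38 + 0.24×0.38
  = 0.0836 + 0.1444 + 0.0912 = 0.3192

0.3192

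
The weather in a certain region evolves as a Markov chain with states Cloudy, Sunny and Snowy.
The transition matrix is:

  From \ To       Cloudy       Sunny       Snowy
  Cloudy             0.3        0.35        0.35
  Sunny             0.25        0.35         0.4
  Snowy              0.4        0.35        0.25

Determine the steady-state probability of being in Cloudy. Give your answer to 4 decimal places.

Let the stationary distribution be π with π = πP and π_1 + π_2 + π_3 = 1.
π_1 = 0.3·π_1 + 0.25·π_2 + 0.4·π_3
π_2 = 0.35·π_1 + 0.35·π_2 + 0.35·π_3
Solving with the normalization constraint gives π = (0.3159, 0.3500, 0.3341).
So the stationary probability of Cloudy is 0.3159.

0.3159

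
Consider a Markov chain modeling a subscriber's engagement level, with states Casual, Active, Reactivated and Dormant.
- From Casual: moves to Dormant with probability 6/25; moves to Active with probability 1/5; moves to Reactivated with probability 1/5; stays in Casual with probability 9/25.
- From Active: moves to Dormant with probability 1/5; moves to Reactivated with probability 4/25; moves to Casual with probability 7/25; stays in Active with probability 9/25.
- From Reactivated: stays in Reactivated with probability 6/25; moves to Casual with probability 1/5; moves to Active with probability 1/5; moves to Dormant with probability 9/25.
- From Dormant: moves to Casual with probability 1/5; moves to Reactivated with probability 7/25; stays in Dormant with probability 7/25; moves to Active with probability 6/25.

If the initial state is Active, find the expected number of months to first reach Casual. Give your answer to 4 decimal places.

Let t(s) be the expected number of months to first reach Casual from state s, with t(Casual) = 0. Conditioning on the first month:
t(Active) = 1 + 0.36·t(Active) + 0.16·t(Reactivated) + 0.2·t(Dormant)
t(Reactivated) = 1 + 0.2·t(Active) + 0.24·t(Reactivated) + 0.36·t(Dormant)
t(Dormant) = 1 + 0.24·t(Active) + 0.28·t(Reactivated) + 0.28·t(Dormant)
Solving: t(Active) = 4.1123, t(Reactivated) = 4.5418, t(Dormant) = 4.5259.
Expected months from Active to Casual: 4.1123.

4.1123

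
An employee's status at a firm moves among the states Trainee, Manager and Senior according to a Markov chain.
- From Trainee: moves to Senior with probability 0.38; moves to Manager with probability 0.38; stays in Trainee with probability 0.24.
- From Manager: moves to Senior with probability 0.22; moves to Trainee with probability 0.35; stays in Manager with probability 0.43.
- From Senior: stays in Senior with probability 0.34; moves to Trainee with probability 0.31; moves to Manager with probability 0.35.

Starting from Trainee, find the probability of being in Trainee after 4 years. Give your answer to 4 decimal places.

Propagate the distribution vector 4 years from Trainee.
After 0 years: (1.0000, 0.0000, 0.0000)
After 1 year: (0.2400, 0.3800, 0.3800)
After 2 years: (0.3084, 0.3876, 0.3040)
After 3 years: (0.3039, 0.3903, 0.3058)
After 4 years: (0.3043, 0.3903, 0.3053)
P(in Trainee after 4 years) = 0.3043

0.3043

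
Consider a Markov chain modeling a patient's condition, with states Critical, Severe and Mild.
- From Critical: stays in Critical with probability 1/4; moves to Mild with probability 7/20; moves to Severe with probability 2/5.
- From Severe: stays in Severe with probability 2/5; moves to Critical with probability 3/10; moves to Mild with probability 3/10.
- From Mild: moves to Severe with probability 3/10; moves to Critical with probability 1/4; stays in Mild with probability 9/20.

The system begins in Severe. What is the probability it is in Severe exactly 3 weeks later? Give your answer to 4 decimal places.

0.3640

Propagate the distribution vector 3 weeks from Severe.
After 0 weeks: (0.0000, 1.0000, 0.0000)
After 1 week: (0.3000, 0.4000, 0.3000)
After 2 weeks: (0.2700, 0.3700, 0.3600)
After 3 weeks: (0.2685, 0.3640, 0.3675)
P(in Severe after 3 weeks) = 0.3640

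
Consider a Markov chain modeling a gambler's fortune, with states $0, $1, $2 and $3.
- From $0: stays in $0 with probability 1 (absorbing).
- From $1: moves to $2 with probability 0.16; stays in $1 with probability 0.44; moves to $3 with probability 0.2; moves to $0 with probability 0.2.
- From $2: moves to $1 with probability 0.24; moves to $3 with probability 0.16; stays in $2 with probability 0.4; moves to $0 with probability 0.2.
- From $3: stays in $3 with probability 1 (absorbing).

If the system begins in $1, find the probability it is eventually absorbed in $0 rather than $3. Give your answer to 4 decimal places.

Let h(s) be the probability of absorption at $0 starting from transient state s. Then h($0) = 1 and h($3) = 0. By first-step analysis:
h($1) = 0.2·1 + 0.44·h($1) + 0.16·h($2) + 0.2·0
h($2) = 0.2·1 + 0.24·h($1) + 0.4·h($2) + 0.16·0
Solving: h($1) = 0.5108, h($2) = 0.5376.
Starting from $1, the probability is 0.5108.

0.5108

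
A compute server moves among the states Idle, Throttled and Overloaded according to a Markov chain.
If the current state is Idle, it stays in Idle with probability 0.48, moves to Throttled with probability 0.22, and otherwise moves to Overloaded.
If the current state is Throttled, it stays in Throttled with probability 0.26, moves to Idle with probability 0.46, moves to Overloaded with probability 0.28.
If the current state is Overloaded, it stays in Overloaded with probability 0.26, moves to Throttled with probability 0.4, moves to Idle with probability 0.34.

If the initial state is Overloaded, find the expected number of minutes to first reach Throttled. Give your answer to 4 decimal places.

Let t(s) be the expected number of minutes to first reach Throttled from state s, with t(Throttled) = 0. Conditioning on the first minute:
t(Idle) = 1 + 0.48·t(Idle) + 0.3·t(Overloaded)
t(Overloaded) = 1 + 0.34·t(Idle) + 0.26·t(Overloaded)
Solving: t(Idle) = 3.6775, t(Overloaded) = 3.0410.
Expected minutes from Overloaded to Throttled: 3.0410.

3.0410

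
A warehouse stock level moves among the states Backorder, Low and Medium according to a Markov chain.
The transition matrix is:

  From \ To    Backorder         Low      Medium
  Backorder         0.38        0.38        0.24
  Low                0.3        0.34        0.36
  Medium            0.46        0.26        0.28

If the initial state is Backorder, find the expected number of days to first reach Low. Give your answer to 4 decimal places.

2.8571

Let t(s) be the expected number of days to first reach Low from state s, with t(Low) = 0. Conditioning on the first day:
t(Backorder) = 1 + 0.38·t(Backorder) + 0.24·t(Medium)
t(Medium) = 1 + 0.46·t(Backorder) + 0.28·t(Medium)
Solving: t(Backorder) = 2.8571, t(Medium) = 3.2143.
Expected days from Backorder to Low: 2.8571.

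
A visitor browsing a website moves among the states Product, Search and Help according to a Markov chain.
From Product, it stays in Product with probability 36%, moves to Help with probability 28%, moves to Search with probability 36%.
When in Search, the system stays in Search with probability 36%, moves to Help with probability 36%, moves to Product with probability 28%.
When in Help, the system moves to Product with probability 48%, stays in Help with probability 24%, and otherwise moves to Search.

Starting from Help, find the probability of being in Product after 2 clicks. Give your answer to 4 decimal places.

0.3664

Sum over the intermediate state after 1 click:
P = P(Help→Product)·P(Product→Product) + P(Help→Search)·P(Search→Product) + P(Help→Help)·P(Help→Product)
  = 0.48×0.36 + 0.28×0.28 + 0.24×0.48
  = 0.1728 + 0.0784 + 0.1152 = 0.3664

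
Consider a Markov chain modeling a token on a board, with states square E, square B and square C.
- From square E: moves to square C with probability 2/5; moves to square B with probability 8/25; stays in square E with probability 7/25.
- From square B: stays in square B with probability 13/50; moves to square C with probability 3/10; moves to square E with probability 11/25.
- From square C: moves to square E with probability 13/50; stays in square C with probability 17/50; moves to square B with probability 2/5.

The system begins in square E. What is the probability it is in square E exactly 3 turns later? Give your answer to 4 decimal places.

Propagate the distribution vector 3 turns from square E.
After 0 turns: (1.0000, 0.0000, 0.0000)
After 1 turn: (0.2800, 0.3200, 0.4000)
After 2 turns: (0.3232, 0.3328, 0.3440)
After 3 turns: (0.3264, 0.3276, 0.3461)
P(in square E after 3 turns) = 0.3264

0.3264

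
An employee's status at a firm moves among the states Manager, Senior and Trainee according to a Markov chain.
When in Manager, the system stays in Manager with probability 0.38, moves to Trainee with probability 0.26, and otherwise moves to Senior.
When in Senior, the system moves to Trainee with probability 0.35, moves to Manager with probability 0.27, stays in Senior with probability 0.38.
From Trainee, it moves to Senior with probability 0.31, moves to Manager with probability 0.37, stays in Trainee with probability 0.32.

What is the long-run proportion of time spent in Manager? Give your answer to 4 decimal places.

0.3382

Let the stationary distribution be π with π = πP and π_1 + π_2 + π_3 = 1.
π_1 = 0.38·π_1 + 0.27·π_2 + 0.37·π_3
π_2 = 0.36·π_1 + 0.38·π_2 + 0.31·π_3
Solving with the normalization constraint gives π = (0.3382, 0.3515, 0.3103).
So the stationary probability of Manager is 0.3382.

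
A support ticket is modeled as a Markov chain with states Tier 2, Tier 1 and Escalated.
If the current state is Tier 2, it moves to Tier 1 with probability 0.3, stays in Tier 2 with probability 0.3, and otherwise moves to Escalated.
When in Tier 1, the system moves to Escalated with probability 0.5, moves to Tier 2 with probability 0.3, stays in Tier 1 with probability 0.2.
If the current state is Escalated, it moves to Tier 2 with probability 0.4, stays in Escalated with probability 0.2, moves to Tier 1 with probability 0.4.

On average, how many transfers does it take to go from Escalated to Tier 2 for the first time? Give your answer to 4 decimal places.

Let t(s) be the expected number of transfers to first reach Tier 2 from state s, with t(Tier 2) = 0. Conditioning on the first transfer:
t(Tier 1) = 1 + 0.2·t(Tier 1) + 0.5·t(Escalated)
t(Escalated) = 1 + 0.4·t(Tier 1) + 0.2·t(Escalated)
Solving: t(Tier 1) = 2.9545, t(Escalated) = 2.7273.
Expected transfers from Escalated to Tier 2: 2.7273.

2.7273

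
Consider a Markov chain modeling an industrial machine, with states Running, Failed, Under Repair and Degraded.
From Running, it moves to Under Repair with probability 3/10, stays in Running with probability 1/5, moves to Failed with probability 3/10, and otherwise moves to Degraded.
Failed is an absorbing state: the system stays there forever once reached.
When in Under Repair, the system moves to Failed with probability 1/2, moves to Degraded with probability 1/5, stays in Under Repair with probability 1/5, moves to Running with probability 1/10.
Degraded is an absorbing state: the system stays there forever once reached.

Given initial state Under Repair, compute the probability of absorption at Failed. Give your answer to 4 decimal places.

Let h(s) be the probability of absorption at Failed starting from transient state s. Then h(Failed) = 1 and h(Degraded) = 0. By first-step analysis:
h(Running) = 0.2·h(Running) + 0.3·1 + 0.3·h(Under Repair) + 0.2·0
h(Under Repair) = 0.1·h(Running) + 0.5·1 + 0.2·h(Under Repair) + 0.2·0
Solving: h(Running) = 0.6393, h(Under Repair) = 0.7049.
Starting from Under Repair, the probability is 0.7049.

0.7049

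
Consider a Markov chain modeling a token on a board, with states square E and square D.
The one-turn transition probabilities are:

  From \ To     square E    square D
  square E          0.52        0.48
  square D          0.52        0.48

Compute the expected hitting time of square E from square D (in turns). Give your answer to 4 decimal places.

1.9231

Let t(s) be the expected number of turns to first reach square E from state s, with t(square E) = 0. Conditioning on the first turn:
t(square D) = 1 + 0.48·t(square D)
Solving: t(square D) = 1.9231.
Expected turns from square D to square E: 1.9231.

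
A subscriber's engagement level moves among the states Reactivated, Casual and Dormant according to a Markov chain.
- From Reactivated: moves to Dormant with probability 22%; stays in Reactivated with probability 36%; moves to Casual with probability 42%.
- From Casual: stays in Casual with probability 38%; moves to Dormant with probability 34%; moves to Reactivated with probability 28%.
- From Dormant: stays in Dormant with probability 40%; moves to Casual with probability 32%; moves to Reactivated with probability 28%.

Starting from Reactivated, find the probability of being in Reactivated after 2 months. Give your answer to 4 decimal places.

Sum over the intermediate state after 1 month:
P = P(Reactivated→Reactivated)·P(Reactivated→Reactivated) + P(Reactivated→Casual)·P(Casual→Reactivated) + P(Reactivated→Dormant)·P(Dormant→Reactivated)
  = 0.36×0.36 + 0.42×0.28 + 0.22×0.28
  = 0.1296 + 0.1176 + 0.0616 = 0.3088

0.3088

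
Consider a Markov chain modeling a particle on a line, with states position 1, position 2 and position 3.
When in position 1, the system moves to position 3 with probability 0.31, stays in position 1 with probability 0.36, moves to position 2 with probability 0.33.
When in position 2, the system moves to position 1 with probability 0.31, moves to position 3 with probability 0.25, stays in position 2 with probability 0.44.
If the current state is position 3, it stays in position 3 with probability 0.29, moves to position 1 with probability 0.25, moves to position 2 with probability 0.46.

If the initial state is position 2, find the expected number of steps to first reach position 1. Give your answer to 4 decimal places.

Let t(s) be the expected number of steps to first reach position 1 from state s, with t(position 1) = 0. Conditioning on the first step:
t(position 2) = 1 + 0.44·t(position 2) + 0.25·t(position 3)
t(position 3) = 1 + 0.46·t(position 2) + 0.29·t(position 3)
Solving: t(position 2) = 3.3970, t(position 3) = 3.6093.
Expected steps from position 2 to position 1: 3.3970.

3.3970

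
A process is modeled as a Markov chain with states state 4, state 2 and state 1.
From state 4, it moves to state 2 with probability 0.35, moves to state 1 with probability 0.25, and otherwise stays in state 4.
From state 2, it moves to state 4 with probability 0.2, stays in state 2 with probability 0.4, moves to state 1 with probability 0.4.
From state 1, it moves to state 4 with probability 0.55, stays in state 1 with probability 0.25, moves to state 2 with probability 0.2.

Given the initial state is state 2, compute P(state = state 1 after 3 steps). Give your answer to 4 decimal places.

Propagate the distribution vector 3 steps from state 2.
After 0 steps: (0.0000, 1.0000, 0.0000)
After 1 step: (0.2000, 0.4000, 0.4000)
After 2 steps: (0.3800, 0.3100, 0.3100)
After 3 steps: (0.3845, 0.3190, 0.2965)
P(in state 1 after 3 steps) = 0.2965

0.2965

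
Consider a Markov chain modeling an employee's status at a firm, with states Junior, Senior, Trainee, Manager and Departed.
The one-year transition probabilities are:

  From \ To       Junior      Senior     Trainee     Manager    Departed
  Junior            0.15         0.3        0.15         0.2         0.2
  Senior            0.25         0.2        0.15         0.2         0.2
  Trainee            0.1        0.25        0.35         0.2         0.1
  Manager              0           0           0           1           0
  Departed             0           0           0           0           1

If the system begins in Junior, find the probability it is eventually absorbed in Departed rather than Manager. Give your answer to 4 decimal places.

0.4754

Let h(s) be the probability of absorption at Departed starting from transient state s. Then h(Departed) = 1 and h(Manager) = 0. By first-step analysis:
h(Junior) = 0.15·h(Junior) + 0.3·h(Senior) + 0.15·h(Trainee) + 0.2·0 + 0.2·1
h(Senior) = 0.25·h(Junior) + 0.2·h(Senior) + 0.15·h(Trainee) + 0.2·0 + 0.2·1
h(Trainee) = 0.1·h(Junior) + 0.25·h(Senior) + 0.35·h(Trainee) + 0.2·0 + 0.1·1
Solving: h(Junior) = 0.4754, h(Senior) = 0.4754, h(Trainee) = 0.4098.
Starting from Junior, the probability is 0.4754.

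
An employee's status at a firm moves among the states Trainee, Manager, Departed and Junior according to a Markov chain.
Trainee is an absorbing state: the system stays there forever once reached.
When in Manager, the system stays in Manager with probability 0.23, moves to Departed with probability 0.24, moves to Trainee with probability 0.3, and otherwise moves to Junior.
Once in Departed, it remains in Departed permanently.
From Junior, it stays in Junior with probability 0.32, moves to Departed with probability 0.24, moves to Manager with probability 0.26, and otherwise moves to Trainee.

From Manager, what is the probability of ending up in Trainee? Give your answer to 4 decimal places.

0.5291

Let h(s) be the probability of absorption at Trainee starting from transient state s. Then h(Trainee) = 1 and h(Departed) = 0. By first-step analysis:
h(Manager) = 0.3·1 + 0.23·h(Manager) + 0.24·0 + 0.23·h(Junior)
h(Junior) = 0.18·1 + 0.26·h(Manager) + 0.24·0 + 0.32·h(Junior)
Solving: h(Manager) = 0.5291, h(Junior) = 0.4670.
Starting from Manager, the probability is 0.5291.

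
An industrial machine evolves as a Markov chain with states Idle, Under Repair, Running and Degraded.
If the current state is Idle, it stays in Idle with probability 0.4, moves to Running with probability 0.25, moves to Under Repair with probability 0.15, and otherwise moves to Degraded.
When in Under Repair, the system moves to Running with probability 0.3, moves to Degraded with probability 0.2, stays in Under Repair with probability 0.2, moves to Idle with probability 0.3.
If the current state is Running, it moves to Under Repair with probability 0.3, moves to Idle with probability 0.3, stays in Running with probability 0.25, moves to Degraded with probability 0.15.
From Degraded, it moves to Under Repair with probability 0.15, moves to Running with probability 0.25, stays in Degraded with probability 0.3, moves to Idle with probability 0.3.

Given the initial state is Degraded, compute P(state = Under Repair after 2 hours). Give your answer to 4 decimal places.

0.1950

Propagate the distribution vector 2 hours from Degraded.
After 0 hours: (0.0000, 0.0000, 0.0000, 1.0000)
After 1 hour: (0.3000, 0.1500, 0.2500, 0.3000)
After 2 hours: (0.3300, 0.1950, 0.2575, 0.2175)
P(in Under Repair after 2 hours) = 0.1950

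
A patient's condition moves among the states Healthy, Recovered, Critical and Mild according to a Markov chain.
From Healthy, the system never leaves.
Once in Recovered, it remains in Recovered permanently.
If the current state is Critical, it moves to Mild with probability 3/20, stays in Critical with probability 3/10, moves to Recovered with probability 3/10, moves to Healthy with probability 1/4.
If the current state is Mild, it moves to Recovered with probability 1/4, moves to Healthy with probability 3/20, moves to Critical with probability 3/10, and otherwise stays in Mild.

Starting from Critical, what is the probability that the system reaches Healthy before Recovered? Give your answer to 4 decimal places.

0.4438

Let h(s) be the probability of absorption at Healthy starting from transient state s. Then h(Healthy) = 1 and h(Recovered) = 0. By first-step analysis:
h(Critical) = 0.25·1 + 0.3·0 + 0.3·h(Critical) + 0.15·h(Mild)
h(Mild) = 0.15·1 + 0.25·0 + 0.3·h(Critical) + 0.3·h(Mild)
Solving: h(Critical) = 0.4438, h(Mild) = 0.4045.
Starting from Critical, the probability is 0.4438.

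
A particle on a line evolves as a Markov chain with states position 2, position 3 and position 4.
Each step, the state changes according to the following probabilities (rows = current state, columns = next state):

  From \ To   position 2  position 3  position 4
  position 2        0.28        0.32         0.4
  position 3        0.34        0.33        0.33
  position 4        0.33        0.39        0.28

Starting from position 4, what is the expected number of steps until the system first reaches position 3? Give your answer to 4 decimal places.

2.7174

Let t(s) be the expected number of steps to first reach position 3 from state s, with t(position 3) = 0. Conditioning on the first step:
t(position 2) = 1 + 0.28·t(position 2) + 0.4·t(position 4)
t(position 4) = 1 + 0.33·t(position 2) + 0.28·t(position 4)
Solving: t(position 2) = 2.8986, t(position 4) = 2.7174.
Expected steps from position 4 to position 3: 2.7174.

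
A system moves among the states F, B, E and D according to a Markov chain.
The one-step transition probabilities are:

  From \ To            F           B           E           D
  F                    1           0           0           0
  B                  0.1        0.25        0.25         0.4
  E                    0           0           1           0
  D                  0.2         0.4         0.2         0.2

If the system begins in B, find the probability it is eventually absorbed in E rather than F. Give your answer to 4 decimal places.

0.6364

Let h(s) be the probability of absorption at E starting from transient state s. Then h(E) = 1 and h(F) = 0. By first-step analysis:
h(B) = 0.1·0 + 0.25·h(B) + 0.25·1 + 0.4·h(D)
h(D) = 0.2·0 + 0.4·h(B) + 0.2·1 + 0.2·h(D)
Solving: h(B) = 0.6364, h(D) = 0.5682.
Starting from B, the probability is 0.6364.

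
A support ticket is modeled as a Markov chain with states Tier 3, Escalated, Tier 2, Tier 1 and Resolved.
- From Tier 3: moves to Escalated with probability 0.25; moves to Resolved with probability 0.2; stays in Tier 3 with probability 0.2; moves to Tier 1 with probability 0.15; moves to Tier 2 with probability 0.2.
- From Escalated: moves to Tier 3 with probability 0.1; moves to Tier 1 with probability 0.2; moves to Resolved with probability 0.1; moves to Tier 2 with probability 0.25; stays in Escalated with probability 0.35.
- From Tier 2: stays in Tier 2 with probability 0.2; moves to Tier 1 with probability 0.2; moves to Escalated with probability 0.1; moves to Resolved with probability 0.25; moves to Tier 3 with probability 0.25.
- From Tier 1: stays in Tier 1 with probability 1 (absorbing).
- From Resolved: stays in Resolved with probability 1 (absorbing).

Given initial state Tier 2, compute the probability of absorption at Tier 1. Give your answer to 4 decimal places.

0.4707

Let h(s) be the probability of absorption at Tier 1 starting from transient state s. Then h(Tier 1) = 1 and h(Resolved) = 0. By first-step analysis:
h(Tier 3) = 0.2·h(Tier 3) + 0.25·h(Escalated) + 0.2·h(Tier 2) + 0.15·1 + 0.2·0
h(Escalated) = 0.1·h(Tier 3) + 0.35·h(Escalated) + 0.25·h(Tier 2) + 0.2·1 + 0.1·0
h(Tier 2) = 0.25·h(Tier 3) + 0.1·h(Escalated) + 0.2·h(Tier 2) + 0.2·1 + 0.25·0
Solving: h(Tier 3) = 0.4810, h(Escalated) = 0.5627, h(Tier 2) = 0.4707.
Starting from Tier 2, the probability is 0.4707.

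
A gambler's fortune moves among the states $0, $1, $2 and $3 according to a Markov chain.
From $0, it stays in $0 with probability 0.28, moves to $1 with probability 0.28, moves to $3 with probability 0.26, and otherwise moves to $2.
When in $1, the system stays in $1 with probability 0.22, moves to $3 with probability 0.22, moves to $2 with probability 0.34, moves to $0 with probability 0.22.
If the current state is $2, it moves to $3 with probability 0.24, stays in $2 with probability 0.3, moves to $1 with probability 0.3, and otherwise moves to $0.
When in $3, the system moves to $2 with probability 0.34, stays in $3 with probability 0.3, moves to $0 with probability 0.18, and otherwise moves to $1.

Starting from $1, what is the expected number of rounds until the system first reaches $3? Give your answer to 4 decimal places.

4.2646

Let t(s) be the expected number of rounds to first reach $3 from state s, with t($3) = 0. Conditioning on the first round:
t($0) = 1 + 0.28·t($0) + 0.28·t($1) + 0.18·t($2)
t($1) = 1 + 0.22·t($0) + 0.22·t($1) + 0.34·t($2)
t($2) = 1 + 0.16·t($0) + 0.3·t($1) + 0.3·t($2)
Solving: t($0) = 4.0954, t($1) = 4.2646, t($2) = 4.1924.
Expected rounds from $1 to $3: 4.2646.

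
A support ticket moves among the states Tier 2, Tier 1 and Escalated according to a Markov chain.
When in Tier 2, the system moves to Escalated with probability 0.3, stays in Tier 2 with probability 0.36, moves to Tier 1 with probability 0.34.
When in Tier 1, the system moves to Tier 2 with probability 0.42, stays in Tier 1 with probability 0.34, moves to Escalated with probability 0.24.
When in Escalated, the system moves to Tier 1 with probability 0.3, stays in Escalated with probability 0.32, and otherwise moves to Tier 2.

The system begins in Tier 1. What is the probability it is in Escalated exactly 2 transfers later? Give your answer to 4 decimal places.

0.2844

Sum over the intermediate state after 1 transfer:
P = P(Tier 1→Tier 2)·P(Tier 2→Escalated) + P(Tier 1→Tier 1)·P(Tier 1→Escalated) + P(Tier 1→Escalated)·P(Escalated→Escalated)
  = 0.42×0.3 + 0.34×0.24 + 0.24×0.32
  = 0.1260 + 0.0816 + 0.0768 = 0.2844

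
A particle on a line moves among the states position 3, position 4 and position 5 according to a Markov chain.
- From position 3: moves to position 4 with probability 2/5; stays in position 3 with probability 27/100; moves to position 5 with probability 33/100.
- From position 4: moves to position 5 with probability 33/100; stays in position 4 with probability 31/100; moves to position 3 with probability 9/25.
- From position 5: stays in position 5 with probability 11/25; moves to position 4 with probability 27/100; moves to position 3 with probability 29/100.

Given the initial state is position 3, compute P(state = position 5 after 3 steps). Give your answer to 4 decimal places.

Propagate the distribution vector 3 steps from position 3.
After 0 steps: (1.0000, 0.0000, 0.0000)
After 1 step: (0.2700, 0.4000, 0.3300)
After 2 steps: (0.3126, 0.3211, 0.3663)
After 3 steps: (0.3062, 0.3235, 0.3703)
P(in position 5 after 3 steps) = 0.3703

0.3703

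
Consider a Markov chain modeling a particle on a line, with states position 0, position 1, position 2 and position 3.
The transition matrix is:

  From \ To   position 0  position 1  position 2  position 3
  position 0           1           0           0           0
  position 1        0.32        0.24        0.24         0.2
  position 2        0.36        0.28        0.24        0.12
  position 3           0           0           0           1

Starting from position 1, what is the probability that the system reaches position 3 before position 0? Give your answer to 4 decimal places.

Let h(s) be the probability of absorption at position 3 starting from transient state s. Then h(position 3) = 1 and h(position 0) = 0. By first-step analysis:
h(position 1) = 0.32·0 + 0.24·h(position 1) + 0.24·h(position 2) + 0.2·1
h(position 2) = 0.36·0 + 0.28·h(position 1) + 0.24·h(position 2) + 0.12·1
Solving: h(position 1) = 0.3542, h(position 2) = 0.2884.
Starting from position 1, the probability is 0.3542.

0.3542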